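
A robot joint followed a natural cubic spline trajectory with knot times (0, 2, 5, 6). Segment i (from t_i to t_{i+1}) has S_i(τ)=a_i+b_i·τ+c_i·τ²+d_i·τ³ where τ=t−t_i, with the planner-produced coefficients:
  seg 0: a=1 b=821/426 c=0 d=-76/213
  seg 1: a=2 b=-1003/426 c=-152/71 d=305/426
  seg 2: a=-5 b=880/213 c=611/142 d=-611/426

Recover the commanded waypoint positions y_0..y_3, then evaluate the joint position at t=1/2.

y_0 = S_0(0) = a_0 = 1
y_1 = S_1(0) = a_1 = 2
y_2 = S_2(0) = a_2 = -5
y_3 = S_2(1) = 2
t_q=1/2 is in segment 0 (τ=1/2); S_0(τ)=545/284

y_0=1 y_1=2 y_2=-5 y_3=2
S(1/2) = 545/284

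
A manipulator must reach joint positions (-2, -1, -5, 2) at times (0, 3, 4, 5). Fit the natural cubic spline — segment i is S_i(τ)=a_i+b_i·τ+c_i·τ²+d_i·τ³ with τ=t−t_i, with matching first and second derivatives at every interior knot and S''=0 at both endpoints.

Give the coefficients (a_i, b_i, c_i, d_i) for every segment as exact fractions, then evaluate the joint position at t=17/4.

Δ: Δ0=1/3, Δ1=-4, Δ2=7
row 1: diag=8, rhs=-26; c'=1/8, d'=-13/4
row 2: denom=4−1·1/8=31/8; d'=(66−1·-13/4)/(31/8)=554/31
back: M2=554/31
back: M1=-13/4−1/8·554/31=-170/31
M: M0=0, M1=-170/31, M2=554/31, M3=0
seg 0: a=-2, c=M0/2=0, d=(M1−M0)/(6·3)=-85/279, b=Δ0−h0·(2M0+M1)/6=286/93
seg 1: a=-1, c=M1/2=-85/31, d=(M2−M1)/(6·1)=362/93, b=Δ1−h1·(2M1+M2)/6=-479/93
seg 2: a=-5, c=M2/2=277/31, d=(M3−M2)/(6·1)=-277/93, b=Δ2−h2·(2M2+M3)/6=97/93
t_q=17/4 → seg 2, τ=1/4; S=-5+97/93·τ+277/31·τ²+-277/93·τ³=-8387/1984

  seg 0: a=-2 b=286/93 c=0 d=-85/279
  seg 1: a=-1 b=-479/93 c=-85/31 d=362/93
  seg 2: a=-5 b=97/93 c=277/31 d=-277/93
S(17/4) = -8387/1984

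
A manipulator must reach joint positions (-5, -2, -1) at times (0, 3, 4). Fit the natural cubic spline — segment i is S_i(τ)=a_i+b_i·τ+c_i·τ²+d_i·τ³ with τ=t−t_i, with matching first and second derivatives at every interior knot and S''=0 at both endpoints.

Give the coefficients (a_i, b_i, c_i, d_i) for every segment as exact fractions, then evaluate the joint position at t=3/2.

Δ: Δ0=1, Δ1=1
row 1: diag=8, rhs=0; c'=1/8, d'=0
back: M1=0
M: M0=0, M1=0, M2=0
seg 0: a=-5, c=M0/2=0, d=(M1−M0)/(6·3)=0, b=Δ0−h0·(2M0+M1)/6=1
seg 1: a=-2, c=M1/2=0, d=(M2−M1)/(6·1)=0, b=Δ1−h1·(2M1+M2)/6=1
t_q=3/2 → seg 0, τ=3/2; S=-5+1·τ+0·τ²+0·τ³=-7/2

  seg 0: a=-5 b=1 c=0 d=0
  seg 1: a=-2 b=1 c=0 d=0
S(3/2) = -7/2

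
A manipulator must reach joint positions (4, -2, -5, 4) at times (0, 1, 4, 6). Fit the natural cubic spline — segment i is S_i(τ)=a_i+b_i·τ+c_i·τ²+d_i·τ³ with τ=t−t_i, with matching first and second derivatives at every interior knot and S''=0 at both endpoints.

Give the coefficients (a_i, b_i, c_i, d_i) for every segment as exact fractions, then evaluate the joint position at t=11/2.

  seg 0: a=4 b=-919/142 c=0 d=67/142
  seg 1: a=-2 b=-359/71 c=201/142 d=-3/142
  seg 2: a=-5 b=407/142 c=87/71 d=-29/142
S(11/2) = 1553/1136

Δ: Δ0=-6, Δ1=-1, Δ2=9/2
row 1: diag=8, rhs=30; c'=3/8, d'=15/4
row 2: denom=10−3·3/8=71/8; d'=(33−3·15/4)/(71/8)=174/71
back: M2=174/71
back: M1=15/4−3/8·174/71=201/71
M: M0=0, M1=201/71, M2=174/71, M3=0
seg 0: a=4, c=M0/2=0, d=(M1−M0)/(6·1)=67/142, b=Δ0−h0·(2M0+M1)/6=-919/142
seg 1: a=-2, c=M1/2=201/142, d=(M2−M1)/(6·3)=-3/142, b=Δ1−h1·(2M1+M2)/6=-359/71
seg 2: a=-5, c=M2/2=87/71, d=(M3−M2)/(6·2)=-29/142, b=Δ2−h2·(2M2+M3)/6=407/142
t_q=11/2 → seg 2, τ=3/2; S=-5+407/142·τ+87/71·τ²+-29/142·τ³=1553/1136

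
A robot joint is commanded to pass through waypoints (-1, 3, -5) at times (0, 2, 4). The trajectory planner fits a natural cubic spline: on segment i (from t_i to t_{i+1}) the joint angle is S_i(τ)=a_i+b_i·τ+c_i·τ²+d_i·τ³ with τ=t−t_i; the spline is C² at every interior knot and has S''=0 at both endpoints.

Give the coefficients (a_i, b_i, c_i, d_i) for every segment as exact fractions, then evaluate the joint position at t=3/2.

Δ: Δ0=2, Δ1=-4
row 1: diag=8, rhs=-36; c'=1/4, d'=-9/2
back: M1=-9/2
M: M0=0, M1=-9/2, M2=0
seg 0: a=-1, c=M0/2=0, d=(M1−M0)/(6·2)=-3/8, b=Δ0−h0·(2M0+M1)/6=7/2
seg 1: a=3, c=M1/2=-9/4, d=(M2−M1)/(6·2)=3/8, b=Δ1−h1·(2M1+M2)/6=-1
t_q=3/2 → seg 0, τ=3/2; S=-1+7/2·τ+0·τ²+-3/8·τ³=191/64

  seg 0: a=-1 b=7/2 c=0 d=-3/8
  seg 1: a=3 b=-1 c=-9/4 d=3/8
S(3/2) = 191/64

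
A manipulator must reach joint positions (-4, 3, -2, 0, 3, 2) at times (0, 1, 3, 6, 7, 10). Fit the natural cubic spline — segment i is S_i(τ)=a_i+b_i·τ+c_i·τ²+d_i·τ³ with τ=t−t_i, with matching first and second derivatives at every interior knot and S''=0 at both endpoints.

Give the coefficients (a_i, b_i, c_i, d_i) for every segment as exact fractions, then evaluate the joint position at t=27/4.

  seg 0: a=-4 b=1135/129 c=0 d=-232/129
  seg 1: a=3 b=439/129 c=-232/43 d=1261/1032
  seg 2: a=-2 b=-907/258 c=333/172 d=-839/4644
  seg 3: a=0 b=1663/516 c=40/129 d=-275/516
  seg 4: a=3 b=193/86 c=-665/516 d=665/4644
S(27/4) = 26053/11008

Δ: Δ0=7, Δ1=-5/2, Δ2=2/3, Δ3=3, Δ4=-1/3
row 1: diag=6, rhs=-57; c'=1/3, d'=-19/2
row 2: denom=10−2·1/3=28/3; d'=(19−2·-19/2)/(28/3)=57/14
row 3: denom=8−3·9/28=197/28; d'=(14−3·57/14)/(197/28)=50/197
row 4: denom=8−1·28/197=1548/197; d'=(-20−1·50/197)/(1548/197)=-665/258
back: M4=-665/258
back: M3=50/197−28/197·-665/258=80/129
back: M2=57/14−9/28·80/129=333/86
back: M1=-19/2−1/3·333/86=-464/43
M: M0=0, M1=-464/43, M2=333/86, M3=80/129, M4=-665/258, M5=0
seg 0: a=-4, c=M0/2=0, d=(M1−M0)/(6·1)=-232/129, b=Δ0−h0·(2M0+M1)/6=1135/129
seg 1: a=3, c=M1/2=-232/43, d=(M2−M1)/(6·2)=1261/1032, b=Δ1−h1·(2M1+M2)/6=439/129
seg 2: a=-2, c=M2/2=333/172, d=(M3−M2)/(6·3)=-839/4644, b=Δ2−h2·(2M2+M3)/6=-907/258
seg 3: a=0, c=M3/2=40/129, d=(M4−M3)/(6·1)=-275/516, b=Δ3−h3·(2M3+M4)/6=1663/516
seg 4: a=3, c=M4/2=-665/516, d=(M5−M4)/(6·3)=665/4644, b=Δ4−h4·(2M4+M5)/6=193/86
t_q=27/4 → seg 3, τ=3/4; S=0+1663/516·τ+40/129·τ²+-275/516·τ³=26053/11008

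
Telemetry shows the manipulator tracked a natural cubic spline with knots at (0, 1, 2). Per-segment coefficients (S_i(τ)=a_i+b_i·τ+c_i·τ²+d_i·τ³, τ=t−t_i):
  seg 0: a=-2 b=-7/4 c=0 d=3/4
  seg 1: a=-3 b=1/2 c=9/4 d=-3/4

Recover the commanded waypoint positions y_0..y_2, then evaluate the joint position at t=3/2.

y_0 = S_0(0) = a_0 = -2
y_1 = S_1(0) = a_1 = -3
y_2 = S_1(1) = -1
t_q=3/2 is in segment 1 (τ=1/2); S_1(τ)=-73/32

y_0=-2 y_1=-3 y_2=-1
S(3/2) = -73/32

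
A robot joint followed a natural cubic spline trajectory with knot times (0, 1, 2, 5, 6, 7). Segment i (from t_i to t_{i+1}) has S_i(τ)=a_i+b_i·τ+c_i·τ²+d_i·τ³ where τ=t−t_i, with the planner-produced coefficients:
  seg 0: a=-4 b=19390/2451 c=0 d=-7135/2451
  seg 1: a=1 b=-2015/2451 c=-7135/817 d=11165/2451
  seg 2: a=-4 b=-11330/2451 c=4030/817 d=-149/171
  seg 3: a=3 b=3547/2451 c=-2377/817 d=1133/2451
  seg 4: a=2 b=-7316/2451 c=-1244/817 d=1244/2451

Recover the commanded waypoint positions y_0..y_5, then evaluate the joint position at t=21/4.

y_0=-4 y_1=1 y_2=-4 y_3=3 y_4=2 y_5=-2
S(21/4) = 166651/52288

y_0 = S_0(0) = a_0 = -4
y_1 = S_1(0) = a_1 = 1
y_2 = S_2(0) = a_2 = -4
y_3 = S_3(0) = a_3 = 3
y_4 = S_4(0) = a_4 = 2
y_5 = S_4(1) = -2
t_q=21/4 is in segment 3 (τ=1/4); S_3(τ)=166651/52288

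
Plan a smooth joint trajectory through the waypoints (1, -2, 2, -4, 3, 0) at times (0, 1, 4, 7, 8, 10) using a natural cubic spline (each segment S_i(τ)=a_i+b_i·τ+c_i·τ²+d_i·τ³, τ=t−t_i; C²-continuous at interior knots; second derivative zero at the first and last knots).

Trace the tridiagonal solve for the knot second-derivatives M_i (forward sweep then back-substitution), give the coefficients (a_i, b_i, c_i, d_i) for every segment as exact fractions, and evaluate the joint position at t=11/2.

Δ: Δ0=-3, Δ1=4/3, Δ2=-2, Δ3=7, Δ4=-3/2
row 1: diag=8, rhs=26; c'=3/8, d'=13/4
row 2: denom=12−3·3/8=87/8; d'=(-20−3·13/4)/(87/8)=-238/87
row 3: denom=8−3·8/29=208/29; d'=(54−3·-238/87)/(208/29)=451/52
row 4: denom=6−1·29/208=1219/208; d'=(-51−1·451/52)/(1219/208)=-12412/1219
back: M4=-12412/1219
back: M3=451/52−29/208·-12412/1219=12303/1219
back: M2=-238/87−8/29·12303/1219=-20186/3657
back: M1=13/4−3/8·-20186/3657=6485/1219
M: M0=0, M1=6485/1219, M2=-20186/3657, M3=12303/1219, M4=-12412/1219, M5=0
seg 0: a=1, c=M0/2=0, d=(M1−M0)/(6·1)=6485/7314, b=Δ0−h0·(2M0+M1)/6=-28427/7314
seg 1: a=-2, c=M1/2=6485/2438, d=(M2−M1)/(6·3)=-39641/65826, b=Δ1−h1·(2M1+M2)/6=-4486/3657
seg 2: a=2, c=M2/2=-10093/3657, d=(M3−M2)/(6·3)=57095/65826, b=Δ2−h2·(2M2+M3)/6=-11165/7314
seg 3: a=-4, c=M3/2=12303/2438, d=(M4−M3)/(6·1)=-24715/7314, b=Δ3−h3·(2M3+M4)/6=19502/3657
seg 4: a=3, c=M4/2=-6206/1219, d=(M5−M4)/(6·2)=3103/3657, b=Δ4−h4·(2M4+M5)/6=38677/7314
t_q=11/2 → seg 2, τ=3/2; S=2+-11165/7314·τ+-10093/3657·τ²+57095/65826·τ³=-69673/19504

  seg 0: a=1 b=-28427/7314 c=0 d=6485/7314
  seg 1: a=-2 b=-4486/3657 c=6485/2438 d=-39641/65826
  seg 2: a=2 b=-11165/7314 c=-10093/3657 d=57095/65826
  seg 3: a=-4 b=19502/3657 c=12303/2438 d=-24715/7314
  seg 4: a=3 b=38677/7314 c=-6206/1219 d=3103/3657
S(11/2) = -69673/19504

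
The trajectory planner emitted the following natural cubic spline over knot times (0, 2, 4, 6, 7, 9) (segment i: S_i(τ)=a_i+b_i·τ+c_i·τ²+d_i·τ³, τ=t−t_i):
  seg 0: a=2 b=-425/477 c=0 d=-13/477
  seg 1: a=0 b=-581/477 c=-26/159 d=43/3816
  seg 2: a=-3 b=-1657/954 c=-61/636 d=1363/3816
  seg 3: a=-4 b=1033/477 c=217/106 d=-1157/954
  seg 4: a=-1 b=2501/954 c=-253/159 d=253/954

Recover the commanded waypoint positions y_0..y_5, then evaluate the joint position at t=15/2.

y_0=2 y_1=0 y_2=-3 y_3=-4 y_4=-1 y_5=0
S(15/2) = -137/2544

y_0 = S_0(0) = a_0 = 2
y_1 = S_1(0) = a_1 = 0
y_2 = S_2(0) = a_2 = -3
y_3 = S_3(0) = a_3 = -4
y_4 = S_4(0) = a_4 = -1
y_5 = S_4(2) = 0
t_q=15/2 is in segment 4 (τ=1/2); S_4(τ)=-137/2544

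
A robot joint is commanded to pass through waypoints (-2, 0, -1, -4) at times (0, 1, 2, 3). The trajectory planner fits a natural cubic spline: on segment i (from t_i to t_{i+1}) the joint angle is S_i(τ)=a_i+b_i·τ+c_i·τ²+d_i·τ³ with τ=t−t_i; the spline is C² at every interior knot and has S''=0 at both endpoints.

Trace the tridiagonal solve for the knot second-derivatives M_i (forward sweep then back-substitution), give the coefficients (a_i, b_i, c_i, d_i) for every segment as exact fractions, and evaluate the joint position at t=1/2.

  seg 0: a=-2 b=8/3 c=0 d=-2/3
  seg 1: a=0 b=2/3 c=-2 d=1/3
  seg 2: a=-1 b=-7/3 c=-1 d=1/3
S(1/2) = -3/4

Δ: Δ0=2, Δ1=-1, Δ2=-3
row 1: diag=4, rhs=-18; c'=1/4, d'=-9/2
row 2: denom=4−1·1/4=15/4; d'=(-12−1·-9/2)/(15/4)=-2
back: M2=-2
back: M1=-9/2−1/4·-2=-4
M: M0=0, M1=-4, M2=-2, M3=0
seg 0: a=-2, c=M0/2=0, d=(M1−M0)/(6·1)=-2/3, b=Δ0−h0·(2M0+M1)/6=8/3
seg 1: a=0, c=M1/2=-2, d=(M2−M1)/(6·1)=1/3, b=Δ1−h1·(2M1+M2)/6=2/3
seg 2: a=-1, c=M2/2=-1, d=(M3−M2)/(6·1)=1/3, b=Δ2−h2·(2M2+M3)/6=-7/3
t_q=1/2 → seg 0, τ=1/2; S=-2+8/3·τ+0·τ²+-2/3·τ³=-3/4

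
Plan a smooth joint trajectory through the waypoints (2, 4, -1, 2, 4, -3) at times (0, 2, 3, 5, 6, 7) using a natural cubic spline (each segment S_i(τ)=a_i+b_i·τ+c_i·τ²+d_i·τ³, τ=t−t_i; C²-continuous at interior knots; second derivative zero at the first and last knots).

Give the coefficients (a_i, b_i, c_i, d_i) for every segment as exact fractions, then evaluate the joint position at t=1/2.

  seg 0: a=2 b=2428/709 c=0 d=-1719/2836
  seg 1: a=4 b=-2729/709 c=-5157/1418 d=3525/1418
  seg 2: a=-1 b=-5197/1418 c=2709/709 d=-439/709
  seg 3: a=2 b=5939/1418 c=75/709 d=-3253/1418
  seg 4: a=4 b=-1760/709 c=-9609/1418 d=3203/1418
S(1/2) = 82505/22688

Δ: Δ0=1, Δ1=-5, Δ2=3/2, Δ3=2, Δ4=-7
row 1: diag=6, rhs=-36; c'=1/6, d'=-6
row 2: denom=6−1·1/6=35/6; d'=(39−1·-6)/(35/6)=54/7
row 3: denom=6−2·12/35=186/35; d'=(3−2·54/7)/(186/35)=-145/62
row 4: denom=4−1·35/186=709/186; d'=(-54−1·-145/62)/(709/186)=-9609/709
back: M4=-9609/709
back: M3=-145/62−35/186·-9609/709=150/709
back: M2=54/7−12/35·150/709=5418/709
back: M1=-6−1/6·5418/709=-5157/709
M: M0=0, M1=-5157/709, M2=5418/709, M3=150/709, M4=-9609/709, M5=0
seg 0: a=2, c=M0/2=0, d=(M1−M0)/(6·2)=-1719/2836, b=Δ0−h0·(2M0+M1)/6=2428/709
seg 1: a=4, c=M1/2=-5157/1418, d=(M2−M1)/(6·1)=3525/1418, b=Δ1−h1·(2M1+M2)/6=-2729/709
seg 2: a=-1, c=M2/2=2709/709, d=(M3−M2)/(6·2)=-439/709, b=Δ2−h2·(2M2+M3)/6=-5197/1418
seg 3: a=2, c=M3/2=75/709, d=(M4−M3)/(6·1)=-3253/1418, b=Δ3−h3·(2M3+M4)/6=5939/1418
seg 4: a=4, c=M4/2=-9609/1418, d=(M5−M4)/(6·1)=3203/1418, b=Δ4−h4·(2M4+M5)/6=-1760/709
t_q=1/2 → seg 0, τ=1/2; S=2+2428/709·τ+0·τ²+-1719/2836·τ³=82505/22688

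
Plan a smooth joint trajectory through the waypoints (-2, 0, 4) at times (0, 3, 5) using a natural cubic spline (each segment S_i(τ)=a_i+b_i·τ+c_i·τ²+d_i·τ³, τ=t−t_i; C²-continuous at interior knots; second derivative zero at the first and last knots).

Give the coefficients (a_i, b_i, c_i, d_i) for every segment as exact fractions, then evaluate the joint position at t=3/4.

  seg 0: a=-2 b=4/15 c=0 d=2/45
  seg 1: a=0 b=22/15 c=2/5 d=-1/15
S(3/4) = -57/32

Δ: Δ0=2/3, Δ1=2
row 1: diag=10, rhs=8; c'=1/5, d'=4/5
back: M1=4/5
M: M0=0, M1=4/5, M2=0
seg 0: a=-2, c=M0/2=0, d=(M1−M0)/(6·3)=2/45, b=Δ0−h0·(2M0+M1)/6=4/15
seg 1: a=0, c=M1/2=2/5, d=(M2−M1)/(6·2)=-1/15, b=Δ1−h1·(2M1+M2)/6=22/15
t_q=3/4 → seg 0, τ=3/4; S=-2+4/15·τ+0·τ²+2/45·τ³=-57/32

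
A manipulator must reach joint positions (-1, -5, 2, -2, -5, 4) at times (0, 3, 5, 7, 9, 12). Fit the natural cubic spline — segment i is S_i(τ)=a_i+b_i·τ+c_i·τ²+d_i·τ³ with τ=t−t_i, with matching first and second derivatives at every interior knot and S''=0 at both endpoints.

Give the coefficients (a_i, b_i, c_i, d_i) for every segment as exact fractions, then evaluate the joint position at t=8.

Δ: Δ0=-4/3, Δ1=7/2, Δ2=-2, Δ3=-3/2, Δ4=3
row 1: diag=10, rhs=29; c'=1/5, d'=29/10
row 2: denom=8−2·1/5=38/5; d'=(-33−2·29/10)/(38/5)=-97/19
row 3: denom=8−2·5/19=142/19; d'=(3−2·-97/19)/(142/19)=251/142
row 4: denom=10−2·19/71=672/71; d'=(27−2·251/142)/(672/71)=119/48
back: M4=119/48
back: M3=251/142−19/71·119/48=53/48
back: M2=-97/19−5/19·53/48=-259/48
back: M1=29/10−1/5·-259/48=191/48
M: M0=0, M1=191/48, M2=-259/48, M3=53/48, M4=119/48, M5=0
seg 0: a=-1, c=M0/2=0, d=(M1−M0)/(6·3)=191/864, b=Δ0−h0·(2M0+M1)/6=-319/96
seg 1: a=-5, c=M1/2=191/96, d=(M2−M1)/(6·2)=-25/32, b=Δ1−h1·(2M1+M2)/6=127/48
seg 2: a=2, c=M2/2=-259/96, d=(M3−M2)/(6·2)=13/24, b=Δ2−h2·(2M2+M3)/6=59/48
seg 3: a=-2, c=M3/2=53/96, d=(M4−M3)/(6·2)=11/96, b=Δ3−h3·(2M3+M4)/6=-49/16
seg 4: a=-5, c=M4/2=119/96, d=(M5−M4)/(6·3)=-119/864, b=Δ4−h4·(2M4+M5)/6=25/48
t_q=8 → seg 3, τ=1; S=-2+-49/16·τ+53/96·τ²+11/96·τ³=-211/48

  seg 0: a=-1 b=-319/96 c=0 d=191/864
  seg 1: a=-5 b=127/48 c=191/96 d=-25/32
  seg 2: a=2 b=59/48 c=-259/96 d=13/24
  seg 3: a=-2 b=-49/16 c=53/96 d=11/96
  seg 4: a=-5 b=25/48 c=119/96 d=-119/864
S(8) = -211/48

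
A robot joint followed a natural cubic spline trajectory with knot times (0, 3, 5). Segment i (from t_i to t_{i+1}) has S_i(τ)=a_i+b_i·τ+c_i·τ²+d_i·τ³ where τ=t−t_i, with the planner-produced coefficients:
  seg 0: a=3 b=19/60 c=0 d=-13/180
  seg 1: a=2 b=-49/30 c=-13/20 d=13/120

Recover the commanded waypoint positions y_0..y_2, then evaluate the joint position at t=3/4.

y_0 = S_0(0) = a_0 = 3
y_1 = S_1(0) = a_1 = 2
y_2 = S_1(2) = -3
t_q=3/4 is in segment 0 (τ=3/4); S_0(τ)=821/256

y_0=3 y_1=2 y_2=-3
S(3/4) = 821/256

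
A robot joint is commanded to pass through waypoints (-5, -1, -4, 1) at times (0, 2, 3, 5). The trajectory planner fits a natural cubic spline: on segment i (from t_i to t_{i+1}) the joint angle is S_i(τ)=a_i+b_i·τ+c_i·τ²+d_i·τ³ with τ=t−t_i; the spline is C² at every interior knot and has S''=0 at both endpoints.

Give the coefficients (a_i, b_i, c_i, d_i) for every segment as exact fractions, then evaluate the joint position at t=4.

  seg 0: a=-5 b=141/35 c=0 d=-71/140
  seg 1: a=-1 b=-72/35 c=-213/70 d=21/10
  seg 2: a=-4 b=-129/70 c=114/35 d=-19/35
S(4) = -219/70

Δ: Δ0=2, Δ1=-3, Δ2=5/2
row 1: diag=6, rhs=-30; c'=1/6, d'=-5
row 2: denom=6−1·1/6=35/6; d'=(33−1·-5)/(35/6)=228/35
back: M2=228/35
back: M1=-5−1/6·228/35=-213/35
M: M0=0, M1=-213/35, M2=228/35, M3=0
seg 0: a=-5, c=M0/2=0, d=(M1−M0)/(6·2)=-71/140, b=Δ0−h0·(2M0+M1)/6=141/35
seg 1: a=-1, c=M1/2=-213/70, d=(M2−M1)/(6·1)=21/10, b=Δ1−h1·(2M1+M2)/6=-72/35
seg 2: a=-4, c=M2/2=114/35, d=(M3−M2)/(6·2)=-19/35, b=Δ2−h2·(2M2+M3)/6=-129/70
t_q=4 → seg 2, τ=1; S=-4+-129/70·τ+114/35·τ²+-19/35·τ³=-219/70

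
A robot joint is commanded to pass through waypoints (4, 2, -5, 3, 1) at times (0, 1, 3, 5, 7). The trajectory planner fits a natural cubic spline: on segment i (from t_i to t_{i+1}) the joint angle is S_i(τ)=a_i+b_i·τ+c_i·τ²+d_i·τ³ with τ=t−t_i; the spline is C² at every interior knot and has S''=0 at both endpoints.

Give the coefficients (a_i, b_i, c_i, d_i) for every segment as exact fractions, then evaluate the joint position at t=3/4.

  seg 0: a=4 b=-213/164 c=0 d=-115/164
  seg 1: a=2 b=-279/82 c=-345/164 d=337/328
  seg 2: a=-5 b=21/41 c=333/82 d=-95/82
  seg 3: a=3 b=117/41 c=-237/82 d=79/164
S(3/4) = 28655/10496

Δ: Δ0=-2, Δ1=-7/2, Δ2=4, Δ3=-1
row 1: diag=6, rhs=-9; c'=1/3, d'=-3/2
row 2: denom=8−2·1/3=22/3; d'=(45−2·-3/2)/(22/3)=72/11
row 3: denom=8−2·3/11=82/11; d'=(-30−2·72/11)/(82/11)=-237/41
back: M3=-237/41
back: M2=72/11−3/11·-237/41=333/41
back: M1=-3/2−1/3·333/41=-345/82
M: M0=0, M1=-345/82, M2=333/41, M3=-237/41, M4=0
seg 0: a=4, c=M0/2=0, d=(M1−M0)/(6·1)=-115/164, b=Δ0−h0·(2M0+M1)/6=-213/164
seg 1: a=2, c=M1/2=-345/164, d=(M2−M1)/(6·2)=337/328, b=Δ1−h1·(2M1+M2)/6=-279/82
seg 2: a=-5, c=M2/2=333/82, d=(M3−M2)/(6·2)=-95/82, b=Δ2−h2·(2M2+M3)/6=21/41
seg 3: a=3, c=M3/2=-237/82, d=(M4−M3)/(6·2)=79/164, b=Δ3−h3·(2M3+M4)/6=117/41
t_q=3/4 → seg 0, τ=3/4; S=4+-213/164·τ+0·τ²+-115/164·τ³=28655/10496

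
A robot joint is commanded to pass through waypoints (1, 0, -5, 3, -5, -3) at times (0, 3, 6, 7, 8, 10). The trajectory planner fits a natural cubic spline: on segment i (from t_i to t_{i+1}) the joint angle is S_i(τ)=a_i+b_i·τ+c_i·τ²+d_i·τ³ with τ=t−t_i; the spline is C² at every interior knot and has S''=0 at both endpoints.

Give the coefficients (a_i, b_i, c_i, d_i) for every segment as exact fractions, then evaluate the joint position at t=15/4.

Δ: Δ0=-1/3, Δ1=-5/3, Δ2=8, Δ3=-8, Δ4=1
row 1: diag=12, rhs=-8; c'=1/4, d'=-2/3
row 2: denom=8−3·1/4=29/4; d'=(58−3·-2/3)/(29/4)=240/29
row 3: denom=4−1·4/29=112/29; d'=(-96−1·240/29)/(112/29)=-27
row 4: denom=6−1·29/112=643/112; d'=(54−1·-27)/(643/112)=9072/643
back: M4=9072/643
back: M3=-27−29/112·9072/643=-19710/643
back: M2=240/29−4/29·-19710/643=8040/643
back: M1=-2/3−1/4·8040/643=-7316/1929
M: M0=0, M1=-7316/1929, M2=8040/643, M3=-19710/643, M4=9072/643, M5=0
seg 0: a=1, c=M0/2=0, d=(M1−M0)/(6·3)=-3658/17361, b=Δ0−h0·(2M0+M1)/6=1005/643
seg 1: a=0, c=M1/2=-3658/1929, d=(M2−M1)/(6·3)=15718/17361, b=Δ1−h1·(2M1+M2)/6=-2653/643
seg 2: a=-5, c=M2/2=4020/643, d=(M3−M2)/(6·1)=-4625/643, b=Δ2−h2·(2M2+M3)/6=5749/643
seg 3: a=3, c=M3/2=-9855/643, d=(M4−M3)/(6·1)=4797/643, b=Δ3−h3·(2M3+M4)/6=-86/643
seg 4: a=-5, c=M4/2=4536/643, d=(M5−M4)/(6·2)=-756/643, b=Δ4−h4·(2M4+M5)/6=-5405/643
t_q=15/4 → seg 1, τ=3/4; S=0+-2653/643·τ+-3658/1929·τ²+15718/17361·τ³=-77761/20576

  seg 0: a=1 b=1005/643 c=0 d=-3658/17361
  seg 1: a=0 b=-2653/643 c=-3658/1929 d=15718/17361
  seg 2: a=-5 b=5749/643 c=4020/643 d=-4625/643
  seg 3: a=3 b=-86/643 c=-9855/643 d=4797/643
  seg 4: a=-5 b=-5405/643 c=4536/643 d=-756/643
S(15/4) = -77761/20576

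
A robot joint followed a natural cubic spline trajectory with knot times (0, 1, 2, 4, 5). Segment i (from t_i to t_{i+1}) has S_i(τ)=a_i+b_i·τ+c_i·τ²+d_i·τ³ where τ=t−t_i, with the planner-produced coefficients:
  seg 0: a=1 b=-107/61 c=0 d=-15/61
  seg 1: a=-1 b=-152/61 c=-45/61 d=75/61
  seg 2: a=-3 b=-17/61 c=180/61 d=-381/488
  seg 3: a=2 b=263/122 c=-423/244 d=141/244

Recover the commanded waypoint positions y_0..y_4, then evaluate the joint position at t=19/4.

y_0 = S_0(0) = a_0 = 1
y_1 = S_1(0) = a_1 = -1
y_2 = S_2(0) = a_2 = -3
y_3 = S_3(0) = a_3 = 2
y_4 = S_3(1) = 3
t_q=19/4 is in segment 3 (τ=3/4); S_3(τ)=45059/15616

y_0=1 y_1=-1 y_2=-3 y_3=2 y_4=3
S(19/4) = 45059/15616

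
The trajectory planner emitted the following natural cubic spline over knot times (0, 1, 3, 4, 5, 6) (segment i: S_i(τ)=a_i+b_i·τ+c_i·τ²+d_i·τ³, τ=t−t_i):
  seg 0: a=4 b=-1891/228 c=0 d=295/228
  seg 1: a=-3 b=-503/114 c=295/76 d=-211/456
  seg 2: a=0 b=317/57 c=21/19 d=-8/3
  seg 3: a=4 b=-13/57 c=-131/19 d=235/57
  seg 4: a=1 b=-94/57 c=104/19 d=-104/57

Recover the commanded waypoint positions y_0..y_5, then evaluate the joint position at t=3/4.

y_0=4 y_1=-3 y_2=0 y_3=4 y_4=1 y_5=3
S(3/4) = -8145/4864

y_0 = S_0(0) = a_0 = 4
y_1 = S_1(0) = a_1 = -3
y_2 = S_2(0) = a_2 = 0
y_3 = S_3(0) = a_3 = 4
y_4 = S_4(0) = a_4 = 1
y_5 = S_4(1) = 3
t_q=3/4 is in segment 0 (τ=3/4); S_0(τ)=-8145/4864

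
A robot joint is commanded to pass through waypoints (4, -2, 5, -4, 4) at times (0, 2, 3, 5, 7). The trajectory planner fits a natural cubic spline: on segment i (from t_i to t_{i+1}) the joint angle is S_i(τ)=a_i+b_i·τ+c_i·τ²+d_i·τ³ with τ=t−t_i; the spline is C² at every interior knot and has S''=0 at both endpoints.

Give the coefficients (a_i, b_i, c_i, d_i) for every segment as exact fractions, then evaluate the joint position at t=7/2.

Δ: Δ0=-3, Δ1=7, Δ2=-9/2, Δ3=4
row 1: diag=6, rhs=60; c'=1/6, d'=10
row 2: denom=6−1·1/6=35/6; d'=(-69−1·10)/(35/6)=-474/35
row 3: denom=8−2·12/35=256/35; d'=(51−2·-474/35)/(256/35)=2733/256
back: M3=2733/256
back: M2=-474/35−12/35·2733/256=-1101/64
back: M1=10−1/6·-1101/64=1647/128
M: M0=0, M1=1647/128, M2=-1101/64, M3=2733/256, M4=0
seg 0: a=4, c=M0/2=0, d=(M1−M0)/(6·2)=549/512, b=Δ0−h0·(2M0+M1)/6=-933/128
seg 1: a=-2, c=M1/2=1647/256, d=(M2−M1)/(6·1)=-1283/256, b=Δ1−h1·(2M1+M2)/6=357/64
seg 2: a=5, c=M2/2=-1101/128, d=(M3−M2)/(6·2)=2379/1024, b=Δ2−h2·(2M2+M3)/6=873/256
seg 3: a=-4, c=M3/2=2733/512, d=(M4−M3)/(6·2)=-911/1024, b=Δ3−h3·(2M3+M4)/6=-399/128
t_q=7/2 → seg 2, τ=1/2; S=5+873/256·τ+-1101/128·τ²+2379/1024·τ³=39691/8192

  seg 0: a=4 b=-933/128 c=0 d=549/512
  seg 1: a=-2 b=357/64 c=1647/256 d=-1283/256
  seg 2: a=5 b=873/256 c=-1101/128 d=2379/1024
  seg 3: a=-4 b=-399/128 c=2733/512 d=-911/1024
S(7/2) = 39691/8192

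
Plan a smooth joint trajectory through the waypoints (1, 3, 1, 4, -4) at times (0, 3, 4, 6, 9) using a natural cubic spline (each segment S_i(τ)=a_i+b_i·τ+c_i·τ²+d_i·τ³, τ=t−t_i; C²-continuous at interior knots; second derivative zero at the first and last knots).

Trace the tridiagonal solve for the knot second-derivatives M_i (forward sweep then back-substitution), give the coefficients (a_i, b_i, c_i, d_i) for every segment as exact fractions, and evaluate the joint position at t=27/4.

Δ: Δ0=2/3, Δ1=-2, Δ2=3/2, Δ3=-8/3
row 1: diag=8, rhs=-16; c'=1/8, d'=-2
row 2: denom=6−1·1/8=47/8; d'=(21−1·-2)/(47/8)=184/47
row 3: denom=10−2·16/47=438/47; d'=(-25−2·184/47)/(438/47)=-1543/438
back: M3=-1543/438
back: M2=184/47−16/47·-1543/438=1120/219
back: M1=-2−1/8·1120/219=-578/219
M: M0=0, M1=-578/219, M2=1120/219, M3=-1543/438, M4=0
seg 0: a=1, c=M0/2=0, d=(M1−M0)/(6·3)=-289/1971, b=Δ0−h0·(2M0+M1)/6=145/73
seg 1: a=3, c=M1/2=-289/219, d=(M2−M1)/(6·1)=283/219, b=Δ1−h1·(2M1+M2)/6=-144/73
seg 2: a=1, c=M2/2=560/219, d=(M3−M2)/(6·2)=-1261/1752, b=Δ2−h2·(2M2+M3)/6=-161/219
seg 3: a=4, c=M3/2=-1543/876, d=(M4−M3)/(6·3)=1543/7884, b=Δ3−h3·(2M3+M4)/6=125/146
t_q=27/4 → seg 3, τ=3/4; S=4+125/146·τ+-1543/876·τ²+1543/7884·τ³=69779/18688

  seg 0: a=1 b=145/73 c=0 d=-289/1971
  seg 1: a=3 b=-144/73 c=-289/219 d=283/219
  seg 2: a=1 b=-161/219 c=560/219 d=-1261/1752
  seg 3: a=4 b=125/146 c=-1543/876 d=1543/7884
S(27/4) = 69779/18688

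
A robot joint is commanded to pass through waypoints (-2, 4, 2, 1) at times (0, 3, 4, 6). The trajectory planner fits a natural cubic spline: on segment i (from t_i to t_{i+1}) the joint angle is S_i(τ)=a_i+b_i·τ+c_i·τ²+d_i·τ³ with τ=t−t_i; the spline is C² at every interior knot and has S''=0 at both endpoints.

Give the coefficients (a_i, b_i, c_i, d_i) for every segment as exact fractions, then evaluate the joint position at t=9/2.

  seg 0: a=-2 b=341/94 c=0 d=-17/94
  seg 1: a=4 b=-59/47 c=-153/94 d=83/94
  seg 2: a=2 b=-175/94 c=48/47 d=-8/47
S(9/2) = 245/188

Δ: Δ0=2, Δ1=-2, Δ2=-1/2
row 1: diag=8, rhs=-24; c'=1/8, d'=-3
row 2: denom=6−1·1/8=47/8; d'=(9−1·-3)/(47/8)=96/47
back: M2=96/47
back: M1=-3−1/8·96/47=-153/47
M: M0=0, M1=-153/47, M2=96/47, M3=0
seg 0: a=-2, c=M0/2=0, d=(M1−M0)/(6·3)=-17/94, b=Δ0−h0·(2M0+M1)/6=341/94
seg 1: a=4, c=M1/2=-153/94, d=(M2−M1)/(6·1)=83/94, b=Δ1−h1·(2M1+M2)/6=-59/47
seg 2: a=2, c=M2/2=48/47, d=(M3−M2)/(6·2)=-8/47, b=Δ2−h2·(2M2+M3)/6=-175/94
t_q=9/2 → seg 2, τ=1/2; S=2+-175/94·τ+48/47·τ²+-8/47·τ³=245/188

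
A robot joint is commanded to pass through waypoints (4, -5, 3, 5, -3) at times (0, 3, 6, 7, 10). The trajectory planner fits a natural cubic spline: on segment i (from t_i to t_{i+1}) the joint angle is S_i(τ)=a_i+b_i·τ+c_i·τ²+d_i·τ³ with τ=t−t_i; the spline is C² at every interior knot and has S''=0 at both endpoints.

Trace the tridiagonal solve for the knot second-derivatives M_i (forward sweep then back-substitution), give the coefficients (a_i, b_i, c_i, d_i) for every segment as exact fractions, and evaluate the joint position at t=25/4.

Δ: Δ0=-3, Δ1=8/3, Δ2=2, Δ3=-8/3
row 1: diag=12, rhs=34; c'=1/4, d'=17/6
row 2: denom=8−3·1/4=29/4; d'=(-4−3·17/6)/(29/4)=-50/29
row 3: denom=8−1·4/29=228/29; d'=(-28−1·-50/29)/(228/29)=-127/38
back: M3=-127/38
back: M2=-50/29−4/29·-127/38=-24/19
back: M1=17/6−1/4·-24/19=359/114
M: M0=0, M1=359/114, M2=-24/19, M3=-127/38, M4=0
seg 0: a=4, c=M0/2=0, d=(M1−M0)/(6·3)=359/2052, b=Δ0−h0·(2M0+M1)/6=-1043/228
seg 1: a=-5, c=M1/2=359/228, d=(M2−M1)/(6·3)=-503/2052, b=Δ1−h1·(2M1+M2)/6=17/114
seg 2: a=3, c=M2/2=-12/19, d=(M3−M2)/(6·1)=-79/228, b=Δ2−h2·(2M2+M3)/6=679/228
seg 3: a=5, c=M3/2=-127/76, d=(M4−M3)/(6·3)=127/684, b=Δ3−h3·(2M3+M4)/6=77/114
t_q=25/4 → seg 2, τ=1/4; S=3+679/228·τ+-12/19·τ²+-79/228·τ³=17995/4864

  seg 0: a=4 b=-1043/228 c=0 d=359/2052
  seg 1: a=-5 b=17/114 c=359/228 d=-503/2052
  seg 2: a=3 b=679/228 c=-12/19 d=-79/228
  seg 3: a=5 b=77/114 c=-127/76 d=127/684
S(25/4) = 17995/4864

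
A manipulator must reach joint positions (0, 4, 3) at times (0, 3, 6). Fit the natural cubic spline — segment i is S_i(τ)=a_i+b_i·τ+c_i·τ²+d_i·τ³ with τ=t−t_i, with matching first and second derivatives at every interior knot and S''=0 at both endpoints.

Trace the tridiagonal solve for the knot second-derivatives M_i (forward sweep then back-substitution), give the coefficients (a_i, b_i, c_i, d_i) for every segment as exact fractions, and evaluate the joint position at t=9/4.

  seg 0: a=0 b=7/4 c=0 d=-5/108
  seg 1: a=4 b=1/2 c=-5/12 d=5/108
S(9/4) = 873/256

Δ: Δ0=4/3, Δ1=-1/3
row 1: diag=12, rhs=-10; c'=1/4, d'=-5/6
back: M1=-5/6
M: M0=0, M1=-5/6, M2=0
seg 0: a=0, c=M0/2=0, d=(M1−M0)/(6·3)=-5/108, b=Δ0−h0·(2M0+M1)/6=7/4
seg 1: a=4, c=M1/2=-5/12, d=(M2−M1)/(6·3)=5/108, b=Δ1−h1·(2M1+M2)/6=1/2
t_q=9/4 → seg 0, τ=9/4; S=0+7/4·τ+0·τ²+-5/108·τ³=873/256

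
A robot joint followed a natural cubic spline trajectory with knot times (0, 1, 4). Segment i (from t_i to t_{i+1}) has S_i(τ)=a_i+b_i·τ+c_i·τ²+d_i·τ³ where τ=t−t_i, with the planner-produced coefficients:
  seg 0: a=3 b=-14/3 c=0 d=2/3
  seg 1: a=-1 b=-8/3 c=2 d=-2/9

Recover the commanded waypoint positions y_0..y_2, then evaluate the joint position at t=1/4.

y_0=3 y_1=-1 y_2=3
S(1/4) = 59/32

y_0 = S_0(0) = a_0 = 3
y_1 = S_1(0) = a_1 = -1
y_2 = S_1(3) = 3
t_q=1/4 is in segment 0 (τ=1/4); S_0(τ)=59/32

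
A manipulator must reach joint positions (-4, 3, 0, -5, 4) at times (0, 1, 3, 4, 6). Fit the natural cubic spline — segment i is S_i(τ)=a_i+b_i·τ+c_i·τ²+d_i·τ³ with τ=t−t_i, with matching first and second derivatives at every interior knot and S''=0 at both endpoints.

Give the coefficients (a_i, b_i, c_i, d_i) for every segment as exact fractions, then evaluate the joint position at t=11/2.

Δ: Δ0=7, Δ1=-3/2, Δ2=-5, Δ3=9/2
row 1: diag=6, rhs=-51; c'=1/3, d'=-17/2
row 2: denom=6−2·1/3=16/3; d'=(-21−2·-17/2)/(16/3)=-3/4
row 3: denom=6−1·3/16=93/16; d'=(57−1·-3/4)/(93/16)=308/31
back: M3=308/31
back: M2=-3/4−3/16·308/31=-81/31
back: M1=-17/2−1/3·-81/31=-473/62
M: M0=0, M1=-473/62, M2=-81/31, M3=308/31, M4=0
seg 0: a=-4, c=M0/2=0, d=(M1−M0)/(6·1)=-473/372, b=Δ0−h0·(2M0+M1)/6=3077/372
seg 1: a=3, c=M1/2=-473/124, d=(M2−M1)/(6·2)=311/744, b=Δ1−h1·(2M1+M2)/6=829/186
seg 2: a=0, c=M2/2=-81/62, d=(M3−M2)/(6·1)=389/186, b=Δ2−h2·(2M2+M3)/6=-538/93
seg 3: a=-5, c=M3/2=154/31, d=(M4−M3)/(6·2)=-77/93, b=Δ3−h3·(2M3+M4)/6=-395/186
t_q=11/2 → seg 3, τ=3/2; S=-5+-395/186·τ+154/31·τ²+-77/93·τ³=49/248

  seg 0: a=-4 b=3077/372 c=0 d=-473/372
  seg 1: a=3 b=829/186 c=-473/124 d=311/744
  seg 2: a=0 b=-538/93 c=-81/62 d=389/186
  seg 3: a=-5 b=-395/186 c=154/31 d=-77/93
S(11/2) = 49/248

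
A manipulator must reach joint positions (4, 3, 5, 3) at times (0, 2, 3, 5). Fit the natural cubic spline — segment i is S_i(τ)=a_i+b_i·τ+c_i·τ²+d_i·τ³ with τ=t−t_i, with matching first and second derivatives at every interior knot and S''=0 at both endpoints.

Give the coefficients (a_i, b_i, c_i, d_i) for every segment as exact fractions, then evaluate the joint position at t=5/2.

Δ: Δ0=-1/2, Δ1=2, Δ2=-1
row 1: diag=6, rhs=15; c'=1/6, d'=5/2
row 2: denom=6−1·1/6=35/6; d'=(-18−1·5/2)/(35/6)=-123/35
back: M2=-123/35
back: M1=5/2−1/6·-123/35=108/35
M: M0=0, M1=108/35, M2=-123/35, M3=0
seg 0: a=4, c=M0/2=0, d=(M1−M0)/(6·2)=9/35, b=Δ0−h0·(2M0+M1)/6=-107/70
seg 1: a=3, c=M1/2=54/35, d=(M2−M1)/(6·1)=-11/10, b=Δ1−h1·(2M1+M2)/6=109/70
seg 2: a=5, c=M2/2=-123/70, d=(M3−M2)/(6·2)=41/140, b=Δ2−h2·(2M2+M3)/6=47/35
t_q=5/2 → seg 1, τ=1/2; S=3+109/70·τ+54/35·τ²+-11/10·τ³=451/112

  seg 0: a=4 b=-107/70 c=0 d=9/35
  seg 1: a=3 b=109/70 c=54/35 d=-11/10
  seg 2: a=5 b=47/35 c=-123/70 d=41/140
S(5/2) = 451/112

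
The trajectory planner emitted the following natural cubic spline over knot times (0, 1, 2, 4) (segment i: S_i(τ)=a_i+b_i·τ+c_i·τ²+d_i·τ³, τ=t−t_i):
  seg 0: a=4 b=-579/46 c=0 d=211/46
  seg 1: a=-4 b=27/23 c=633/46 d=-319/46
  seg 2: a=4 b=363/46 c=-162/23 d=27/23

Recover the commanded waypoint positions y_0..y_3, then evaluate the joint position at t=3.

y_0 = S_0(0) = a_0 = 4
y_1 = S_1(0) = a_1 = -4
y_2 = S_2(0) = a_2 = 4
y_3 = S_2(2) = 1
t_q=3 is in segment 2 (τ=1); S_2(τ)=277/46

y_0=4 y_1=-4 y_2=4 y_3=1
S(3) = 277/46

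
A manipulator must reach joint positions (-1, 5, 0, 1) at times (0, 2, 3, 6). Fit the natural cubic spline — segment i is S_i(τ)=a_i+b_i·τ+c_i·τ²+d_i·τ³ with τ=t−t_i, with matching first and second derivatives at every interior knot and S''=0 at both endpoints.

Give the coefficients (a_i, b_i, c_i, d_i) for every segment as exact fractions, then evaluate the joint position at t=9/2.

  seg 0: a=-1 b=839/141 c=0 d=-104/141
  seg 1: a=5 b=-409/141 c=-208/47 d=328/141
  seg 2: a=0 b=-673/141 c=120/47 d=-40/141
S(9/2) = -223/94

Δ: Δ0=3, Δ1=-5, Δ2=1/3
row 1: diag=6, rhs=-48; c'=1/6, d'=-8
row 2: denom=8−1·1/6=47/6; d'=(32−1·-8)/(47/6)=240/47
back: M2=240/47
back: M1=-8−1/6·240/47=-416/47
M: M0=0, M1=-416/47, M2=240/47, M3=0
seg 0: a=-1, c=M0/2=0, d=(M1−M0)/(6·2)=-104/141, b=Δ0−h0·(2M0+M1)/6=839/141
seg 1: a=5, c=M1/2=-208/47, d=(M2−M1)/(6·1)=328/141, b=Δ1−h1·(2M1+M2)/6=-409/141
seg 2: a=0, c=M2/2=120/47, d=(M3−M2)/(6·3)=-40/141, b=Δ2−h2·(2M2+M3)/6=-673/141
t_q=9/2 → seg 2, τ=3/2; S=0+-673/141·τ+120/47·τ²+-40/141·τ³=-223/94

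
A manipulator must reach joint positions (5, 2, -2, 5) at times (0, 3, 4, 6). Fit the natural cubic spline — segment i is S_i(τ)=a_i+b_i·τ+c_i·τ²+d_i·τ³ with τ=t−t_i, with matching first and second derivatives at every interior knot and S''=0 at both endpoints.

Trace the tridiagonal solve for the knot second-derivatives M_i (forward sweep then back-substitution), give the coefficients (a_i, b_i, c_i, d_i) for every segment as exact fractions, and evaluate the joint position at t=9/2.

  seg 0: a=5 b=59/94 c=0 d=-17/94
  seg 1: a=2 b=-200/47 c=-153/94 d=177/94
  seg 2: a=-2 b=-175/94 c=189/47 d=-63/94
S(9/2) = -1511/752

Δ: Δ0=-1, Δ1=-4, Δ2=7/2
row 1: diag=8, rhs=-18; c'=1/8, d'=-9/4
row 2: denom=6−1·1/8=47/8; d'=(45−1·-9/4)/(47/8)=378/47
back: M2=378/47
back: M1=-9/4−1/8·378/47=-153/47
M: M0=0, M1=-153/47, M2=378/47, M3=0
seg 0: a=5, c=M0/2=0, d=(M1−M0)/(6·3)=-17/94, b=Δ0−h0·(2M0+M1)/6=59/94
seg 1: a=2, c=M1/2=-153/94, d=(M2−M1)/(6·1)=177/94, b=Δ1−h1·(2M1+M2)/6=-200/47
seg 2: a=-2, c=M2/2=189/47, d=(M3−M2)/(6·2)=-63/94, b=Δ2−h2·(2M2+M3)/6=-175/94
t_q=9/2 → seg 2, τ=1/2; S=-2+-175/94·τ+189/47·τ²+-63/94·τ³=-1511/752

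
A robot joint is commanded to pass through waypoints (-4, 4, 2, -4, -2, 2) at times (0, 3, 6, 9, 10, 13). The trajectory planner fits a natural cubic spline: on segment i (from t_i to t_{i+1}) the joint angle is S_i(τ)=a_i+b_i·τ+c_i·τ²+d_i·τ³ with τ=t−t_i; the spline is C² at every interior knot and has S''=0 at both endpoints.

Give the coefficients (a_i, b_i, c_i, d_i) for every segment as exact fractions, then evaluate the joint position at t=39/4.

  seg 0: a=-4 b=2842/849 c=0 d=-578/7641
  seg 1: a=4 b=1108/849 c=-578/849 d=20/2547
  seg 2: a=2 b=-2180/849 c=-518/849 d=2036/7641
  seg 3: a=-4 b=820/849 c=506/283 d=-640/849
  seg 4: a=-2 b=1936/849 c=-134/283 d=134/2547
S(39/4) = -5859/2264

Δ: Δ0=8/3, Δ1=-2/3, Δ2=-2, Δ3=2, Δ4=4/3
row 1: diag=12, rhs=-20; c'=1/4, d'=-5/3
row 2: denom=12−3·1/4=45/4; d'=(-8−3·-5/3)/(45/4)=-4/15
row 3: denom=8−3·4/15=36/5; d'=(24−3·-4/15)/(36/5)=31/9
row 4: denom=8−1·5/36=283/36; d'=(-4−1·31/9)/(283/36)=-268/283
back: M4=-268/283
back: M3=31/9−5/36·-268/283=1012/283
back: M2=-4/15−4/15·1012/283=-1036/849
back: M1=-5/3−1/4·-1036/849=-1156/849
M: M0=0, M1=-1156/849, M2=-1036/849, M3=1012/283, M4=-268/283, M5=0
seg 0: a=-4, c=M0/2=0, d=(M1−M0)/(6·3)=-578/7641, b=Δ0−h0·(2M0+M1)/6=2842/849
seg 1: a=4, c=M1/2=-578/849, d=(M2−M1)/(6·3)=20/2547, b=Δ1−h1·(2M1+M2)/6=1108/849
seg 2: a=2, c=M2/2=-518/849, d=(M3−M2)/(6·3)=2036/7641, b=Δ2−h2·(2M2+M3)/6=-2180/849
seg 3: a=-4, c=M3/2=506/283, d=(M4−M3)/(6·1)=-640/849, b=Δ3−h3·(2M3+M4)/6=820/849
seg 4: a=-2, c=M4/2=-134/283, d=(M5−M4)/(6·3)=134/2547, b=Δ4−h4·(2M4+M5)/6=1936/849
t_q=39/4 → seg 3, τ=3/4; S=-4+820/849·τ+506/283·τ²+-640/849·τ³=-5859/2264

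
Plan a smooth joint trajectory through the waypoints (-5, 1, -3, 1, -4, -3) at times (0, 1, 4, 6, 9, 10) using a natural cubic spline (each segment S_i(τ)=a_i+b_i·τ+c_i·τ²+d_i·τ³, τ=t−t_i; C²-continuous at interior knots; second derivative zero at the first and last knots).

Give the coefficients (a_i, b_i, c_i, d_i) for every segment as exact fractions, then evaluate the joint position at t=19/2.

  seg 0: a=-5 b=34616/4785 c=0 d=-5906/4785
  seg 1: a=1 b=16898/4785 c=-5906/1595 d=2716/3915
  seg 2: a=-3 b=218/4785 c=12158/4785 d=-43/55
  seg 3: a=1 b=3958/4785 c=-10288/4785 d=1721/3915
  seg 4: a=-4 b=-977/4785 c=2881/1595 d=-2881/4785
S(19/2) = -47541/12760

Δ: Δ0=6, Δ1=-4/3, Δ2=2, Δ3=-5/3, Δ4=1
row 1: diag=8, rhs=-44; c'=3/8, d'=-11/2
row 2: denom=10−3·3/8=71/8; d'=(20−3·-11/2)/(71/8)=292/71
row 3: denom=10−2·16/71=678/71; d'=(-22−2·292/71)/(678/71)=-1073/339
row 4: denom=8−3·71/226=1595/226; d'=(16−3·-1073/339)/(1595/226)=5762/1595
back: M4=5762/1595
back: M3=-1073/339−71/226·5762/1595=-20576/4785
back: M2=292/71−16/71·-20576/4785=24316/4785
back: M1=-11/2−3/8·24316/4785=-11812/1595
M: M0=0, M1=-11812/1595, M2=24316/4785, M3=-20576/4785, M4=5762/1595, M5=0
seg 0: a=-5, c=M0/2=0, d=(M1−M0)/(6·1)=-5906/4785, b=Δ0−h0·(2M0+M1)/6=34616/4785
seg 1: a=1, c=M1/2=-5906/1595, d=(M2−M1)/(6·3)=2716/3915, b=Δ1−h1·(2M1+M2)/6=16898/4785
seg 2: a=-3, c=M2/2=12158/4785, d=(M3−M2)/(6·2)=-43/55, b=Δ2−h2·(2M2+M3)/6=218/4785
seg 3: a=1, c=M3/2=-10288/4785, d=(M4−M3)/(6·3)=1721/3915, b=Δ3−h3·(2M3+M4)/6=3958/4785
seg 4: a=-4, c=M4/2=2881/1595, d=(M5−M4)/(6·1)=-2881/4785, b=Δ4−h4·(2M4+M5)/6=-977/4785
t_q=19/2 → seg 4, τ=1/2; S=-4+-977/4785·τ+2881/1595·τ²+-2881/4785·τ³=-47541/12760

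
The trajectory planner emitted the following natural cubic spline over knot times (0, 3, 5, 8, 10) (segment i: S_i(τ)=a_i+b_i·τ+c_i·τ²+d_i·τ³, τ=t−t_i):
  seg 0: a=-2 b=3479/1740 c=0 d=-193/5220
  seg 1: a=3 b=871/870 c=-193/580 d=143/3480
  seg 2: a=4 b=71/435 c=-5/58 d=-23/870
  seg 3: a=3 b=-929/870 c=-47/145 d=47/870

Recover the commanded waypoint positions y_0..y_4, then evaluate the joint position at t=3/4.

y_0 = S_0(0) = a_0 = -2
y_1 = S_1(0) = a_1 = 3
y_2 = S_2(0) = a_2 = 4
y_3 = S_3(0) = a_3 = 3
y_4 = S_3(2) = 0
t_q=3/4 is in segment 0 (τ=3/4); S_0(τ)=-3831/7424

y_0=-2 y_1=3 y_2=4 y_3=3 y_4=0
S(3/4) = -3831/7424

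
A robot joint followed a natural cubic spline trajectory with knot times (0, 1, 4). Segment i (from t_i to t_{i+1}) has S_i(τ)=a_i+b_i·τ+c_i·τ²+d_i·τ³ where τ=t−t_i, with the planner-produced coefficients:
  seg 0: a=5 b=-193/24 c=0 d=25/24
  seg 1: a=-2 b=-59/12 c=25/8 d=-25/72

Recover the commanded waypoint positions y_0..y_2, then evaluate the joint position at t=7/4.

y_0=5 y_1=-2 y_2=2
S(7/4) = -2087/512

y_0 = S_0(0) = a_0 = 5
y_1 = S_1(0) = a_1 = -2
y_2 = S_1(3) = 2
t_q=7/4 is in segment 1 (τ=3/4); S_1(τ)=-2087/512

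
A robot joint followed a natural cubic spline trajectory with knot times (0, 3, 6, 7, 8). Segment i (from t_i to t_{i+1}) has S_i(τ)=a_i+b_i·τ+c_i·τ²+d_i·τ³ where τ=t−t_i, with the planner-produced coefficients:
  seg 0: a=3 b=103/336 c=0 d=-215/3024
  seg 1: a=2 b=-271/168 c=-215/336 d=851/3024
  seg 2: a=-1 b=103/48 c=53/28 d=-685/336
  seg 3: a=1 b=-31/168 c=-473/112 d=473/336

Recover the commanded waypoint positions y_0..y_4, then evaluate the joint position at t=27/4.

y_0=3 y_1=2 y_2=-1 y_3=1 y_4=-2
S(27/4) = 5835/7168

y_0 = S_0(0) = a_0 = 3
y_1 = S_1(0) = a_1 = 2
y_2 = S_2(0) = a_2 = -1
y_3 = S_3(0) = a_3 = 1
y_4 = S_3(1) = -2
t_q=27/4 is in segment 2 (τ=3/4); S_2(τ)=5835/7168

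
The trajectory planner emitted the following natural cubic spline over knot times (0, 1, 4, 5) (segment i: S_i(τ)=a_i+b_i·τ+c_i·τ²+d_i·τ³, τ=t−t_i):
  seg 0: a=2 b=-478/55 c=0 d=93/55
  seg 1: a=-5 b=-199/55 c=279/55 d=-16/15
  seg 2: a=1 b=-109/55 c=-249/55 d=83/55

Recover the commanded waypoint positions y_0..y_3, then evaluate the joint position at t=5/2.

y_0 = S_0(0) = a_0 = 2
y_1 = S_1(0) = a_1 = -5
y_2 = S_2(0) = a_2 = 1
y_3 = S_2(1) = -4
t_q=5/2 is in segment 1 (τ=3/2); S_1(τ)=-115/44

y_0=2 y_1=-5 y_2=1 y_3=-4
S(5/2) = -115/44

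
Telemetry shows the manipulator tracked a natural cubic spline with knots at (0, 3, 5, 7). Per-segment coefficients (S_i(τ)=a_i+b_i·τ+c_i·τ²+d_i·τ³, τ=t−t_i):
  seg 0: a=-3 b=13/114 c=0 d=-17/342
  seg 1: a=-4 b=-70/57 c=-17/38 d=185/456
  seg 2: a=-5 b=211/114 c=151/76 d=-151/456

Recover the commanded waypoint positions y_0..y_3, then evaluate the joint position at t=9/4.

y_0 = S_0(0) = a_0 = -3
y_1 = S_1(0) = a_1 = -4
y_2 = S_2(0) = a_2 = -5
y_3 = S_2(2) = 4
t_q=9/4 is in segment 0 (τ=9/4); S_0(τ)=-8049/2432

y_0=-3 y_1=-4 y_2=-5 y_3=4
S(9/4) = -8049/2432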